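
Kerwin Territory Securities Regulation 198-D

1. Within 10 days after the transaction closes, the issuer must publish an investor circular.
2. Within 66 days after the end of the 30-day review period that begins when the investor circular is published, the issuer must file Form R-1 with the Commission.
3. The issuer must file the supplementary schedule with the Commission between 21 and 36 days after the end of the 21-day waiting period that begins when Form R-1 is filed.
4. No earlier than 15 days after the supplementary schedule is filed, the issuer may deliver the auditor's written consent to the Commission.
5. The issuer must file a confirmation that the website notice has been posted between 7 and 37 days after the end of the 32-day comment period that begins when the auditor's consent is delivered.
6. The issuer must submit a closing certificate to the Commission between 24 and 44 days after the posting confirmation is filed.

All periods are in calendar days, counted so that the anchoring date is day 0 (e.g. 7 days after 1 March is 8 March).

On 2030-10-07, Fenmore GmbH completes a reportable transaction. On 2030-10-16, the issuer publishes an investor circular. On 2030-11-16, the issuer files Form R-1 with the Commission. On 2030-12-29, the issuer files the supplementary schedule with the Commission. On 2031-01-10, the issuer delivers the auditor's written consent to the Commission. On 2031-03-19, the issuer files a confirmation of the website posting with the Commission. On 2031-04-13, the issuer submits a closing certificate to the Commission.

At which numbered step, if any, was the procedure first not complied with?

Step 1 — counting 10 days from 2030-10-07 (when the transaction closes) gives a deadline of 2030-10-17; completed 2030-10-16, before the deadline.
Step 2 — counting 66 days from 2030-11-15 (end of the 30-day review period, which began when the investor circular is published on 2030-10-16) gives a deadline of 2031-01-20; done 2030-11-16 — timely.
Step 3 — 21 and 36 days from 2030-12-07 (end of the 21-day waiting period, which began when Form R-1 is filed on 2030-11-16) are 2030-12-28 and 2031-01-12 respectively; 2030-12-29 falls inside that range.
Step 4 — must wait 15 days from 2030-12-29 (when the supplementary schedule is filed), so not before 2031-01-13; acted on 2031-01-10, 3 days prematurely.

Step 4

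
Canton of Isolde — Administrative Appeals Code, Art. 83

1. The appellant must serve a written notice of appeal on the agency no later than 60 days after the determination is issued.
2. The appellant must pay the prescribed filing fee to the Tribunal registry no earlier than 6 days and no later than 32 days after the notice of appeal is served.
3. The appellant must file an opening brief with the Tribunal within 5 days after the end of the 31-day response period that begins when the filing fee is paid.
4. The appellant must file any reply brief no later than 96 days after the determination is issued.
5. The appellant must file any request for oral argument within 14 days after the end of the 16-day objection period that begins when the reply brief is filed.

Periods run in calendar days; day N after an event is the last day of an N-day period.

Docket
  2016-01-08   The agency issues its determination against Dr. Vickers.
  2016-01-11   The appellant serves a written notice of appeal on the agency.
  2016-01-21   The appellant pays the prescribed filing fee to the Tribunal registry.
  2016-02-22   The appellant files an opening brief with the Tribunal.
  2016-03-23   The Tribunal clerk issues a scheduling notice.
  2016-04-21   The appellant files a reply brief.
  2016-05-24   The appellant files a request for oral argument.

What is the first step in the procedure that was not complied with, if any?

Step 4

Step 1 — counting 60 days from 2016-01-08 (when the determination is issued) gives a deadline of 2016-03-08; done 2016-01-11 — timely.
Step 2 — 6 and 32 days from 2016-01-11 (when the notice of appeal is served) are 2016-01-17 and 2016-02-12 respectively; done 2016-01-21, which is between those dates.
Step 3 — counting 5 days from 2016-02-21 (end of the 31-day response period, which began when the filing fee is paid on 2016-01-21) gives a deadline of 2016-02-26; done 2016-02-22 — timely.
Step 4 — counting 96 days from 2016-01-08 (when the determination is issued) gives a deadline of 2016-04-13; 2016-04-21 misses that deadline by 8 days.
Later steps need not be reached.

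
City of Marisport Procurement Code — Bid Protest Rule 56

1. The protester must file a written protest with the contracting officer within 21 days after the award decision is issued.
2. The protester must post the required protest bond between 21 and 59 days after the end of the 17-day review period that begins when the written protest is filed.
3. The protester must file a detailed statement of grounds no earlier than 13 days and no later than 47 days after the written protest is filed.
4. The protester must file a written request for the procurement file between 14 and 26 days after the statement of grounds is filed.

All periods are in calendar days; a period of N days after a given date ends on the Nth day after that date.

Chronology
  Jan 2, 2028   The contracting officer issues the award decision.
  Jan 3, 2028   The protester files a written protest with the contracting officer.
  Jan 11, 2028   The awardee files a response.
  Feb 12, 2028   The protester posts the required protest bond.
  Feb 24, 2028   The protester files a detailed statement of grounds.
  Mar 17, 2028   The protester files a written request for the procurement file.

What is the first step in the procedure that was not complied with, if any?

(1) due by Jan 2, 2028 + 21 days = Jan 23, 2028; completed Jan 3, 2028, before the deadline.
(2) the permitted window runs from Jan 20, 2028 + 21 = Feb 10, 2028 to Jan 20, 2028 + 59 = Mar 19, 2028; Feb 12, 2028 falls inside that range.
(3) the permitted window runs from Jan 3, 2028 + 13 = Jan 16, 2028 to Jan 3, 2028 + 47 = Feb 19, 2028; done Feb 24, 2028 — 5 days after the window closed.

Step 3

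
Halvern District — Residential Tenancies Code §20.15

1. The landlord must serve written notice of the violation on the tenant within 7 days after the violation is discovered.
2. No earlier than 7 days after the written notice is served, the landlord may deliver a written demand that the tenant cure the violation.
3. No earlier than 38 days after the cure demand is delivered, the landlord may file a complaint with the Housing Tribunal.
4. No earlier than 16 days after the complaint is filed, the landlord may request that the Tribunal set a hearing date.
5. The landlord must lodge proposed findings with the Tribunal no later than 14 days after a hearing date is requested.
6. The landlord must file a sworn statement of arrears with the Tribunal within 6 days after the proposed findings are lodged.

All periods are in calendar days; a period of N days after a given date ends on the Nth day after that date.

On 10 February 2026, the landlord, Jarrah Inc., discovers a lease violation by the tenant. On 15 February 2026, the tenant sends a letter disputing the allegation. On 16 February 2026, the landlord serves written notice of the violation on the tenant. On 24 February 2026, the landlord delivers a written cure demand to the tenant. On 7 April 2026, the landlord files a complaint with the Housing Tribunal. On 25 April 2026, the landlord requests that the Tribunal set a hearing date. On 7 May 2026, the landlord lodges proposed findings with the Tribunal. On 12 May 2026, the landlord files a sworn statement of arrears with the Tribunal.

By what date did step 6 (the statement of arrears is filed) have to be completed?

13 May 2026

Step 6 runs from 7 May 2026, when the proposed findings are lodged. 6 days after 7 May 2026 is 13 May 2026.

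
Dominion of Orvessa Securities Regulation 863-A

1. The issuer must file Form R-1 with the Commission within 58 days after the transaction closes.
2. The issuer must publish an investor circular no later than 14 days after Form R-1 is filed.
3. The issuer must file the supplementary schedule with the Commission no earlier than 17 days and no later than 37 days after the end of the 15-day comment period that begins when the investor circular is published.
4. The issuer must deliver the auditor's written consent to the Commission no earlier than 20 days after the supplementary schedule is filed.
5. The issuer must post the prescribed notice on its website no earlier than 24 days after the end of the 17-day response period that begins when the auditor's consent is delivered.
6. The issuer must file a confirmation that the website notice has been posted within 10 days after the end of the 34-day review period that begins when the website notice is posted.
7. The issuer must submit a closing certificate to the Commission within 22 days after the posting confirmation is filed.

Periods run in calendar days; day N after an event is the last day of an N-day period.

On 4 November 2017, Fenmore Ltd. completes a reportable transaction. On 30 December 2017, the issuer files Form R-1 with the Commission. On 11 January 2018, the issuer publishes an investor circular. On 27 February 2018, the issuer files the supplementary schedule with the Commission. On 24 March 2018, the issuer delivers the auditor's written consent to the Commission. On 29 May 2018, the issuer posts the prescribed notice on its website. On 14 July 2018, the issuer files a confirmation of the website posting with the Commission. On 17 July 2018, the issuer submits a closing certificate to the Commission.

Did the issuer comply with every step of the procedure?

No

(1) due by 4 November 2017 + 58 days = 1 January 2018; done 30 December 2017 — timely.
(2) due by 30 December 2017 + 14 days = 13 January 2018; 11 January 2018 is within that limit.
(3) the permitted window runs from 26 January 2018 + 17 = 12 February 2018 to 26 January 2018 + 37 = 4 March 2018; done 27 February 2018 — within the window.
(4) permitted from 27 February 2018 + 20 days = 19 March 2018 onward; 24 March 2018 is on or after that date.
(5) permitted from 10 April 2018 + 24 days = 4 May 2018 onward; 29 May 2018 is on or after that date.
(6) due by 2 July 2018 + 10 days = 12 July 2018; 14 July 2018 misses that deadline by 2 days.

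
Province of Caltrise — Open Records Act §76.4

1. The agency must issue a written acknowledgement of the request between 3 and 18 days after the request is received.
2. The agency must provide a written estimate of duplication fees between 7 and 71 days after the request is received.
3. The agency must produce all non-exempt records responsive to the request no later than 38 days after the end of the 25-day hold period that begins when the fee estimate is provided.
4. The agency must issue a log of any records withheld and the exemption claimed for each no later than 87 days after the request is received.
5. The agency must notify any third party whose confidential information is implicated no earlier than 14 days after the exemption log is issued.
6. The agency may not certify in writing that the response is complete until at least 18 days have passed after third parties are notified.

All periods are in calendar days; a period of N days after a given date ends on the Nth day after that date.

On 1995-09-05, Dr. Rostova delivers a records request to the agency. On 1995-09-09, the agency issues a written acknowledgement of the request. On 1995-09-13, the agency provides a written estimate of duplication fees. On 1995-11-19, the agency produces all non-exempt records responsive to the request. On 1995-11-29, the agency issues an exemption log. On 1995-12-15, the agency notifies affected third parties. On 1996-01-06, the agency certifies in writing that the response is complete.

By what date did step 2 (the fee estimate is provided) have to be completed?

Step 2 runs from 1995-09-05, when the request is received. The window is 7–71 days after 1995-09-05; it closes on 1995-11-15.

1995-11-15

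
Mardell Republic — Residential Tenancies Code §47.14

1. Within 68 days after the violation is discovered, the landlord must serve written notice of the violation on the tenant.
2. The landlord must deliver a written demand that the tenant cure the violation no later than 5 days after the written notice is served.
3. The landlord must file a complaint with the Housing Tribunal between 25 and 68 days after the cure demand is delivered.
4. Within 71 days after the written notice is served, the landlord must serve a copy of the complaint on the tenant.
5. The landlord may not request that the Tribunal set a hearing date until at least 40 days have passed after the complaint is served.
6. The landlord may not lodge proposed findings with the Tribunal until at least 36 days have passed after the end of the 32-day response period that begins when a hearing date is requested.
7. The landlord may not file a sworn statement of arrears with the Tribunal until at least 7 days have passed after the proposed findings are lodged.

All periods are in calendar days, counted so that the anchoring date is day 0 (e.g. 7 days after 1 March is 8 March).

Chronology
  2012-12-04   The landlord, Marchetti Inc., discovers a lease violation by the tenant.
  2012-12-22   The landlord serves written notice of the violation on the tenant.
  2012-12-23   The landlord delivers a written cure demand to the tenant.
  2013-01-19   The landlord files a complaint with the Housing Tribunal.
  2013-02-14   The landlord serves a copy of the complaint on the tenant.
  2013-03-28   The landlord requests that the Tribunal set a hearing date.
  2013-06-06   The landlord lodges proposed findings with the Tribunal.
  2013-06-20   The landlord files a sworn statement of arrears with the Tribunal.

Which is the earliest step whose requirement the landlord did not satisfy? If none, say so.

None — every step was satisfied

Step 1: 68 days after 2012-12-04 (when the violation is discovered) is 2013-02-10; 2012-12-22 is within that limit.
Step 2: 5 days after 2012-12-22 (when the written notice is served) is 2012-12-27; 2012-12-23 is within that limit.
Step 3: the window is 25–68 days after 2012-12-23 (when the cure demand is delivered), so 2013-01-17 through 2013-03-01; 2013-01-19 falls inside that range.
Step 4: 71 days after 2012-12-22 (when the written notice is served) is 2013-03-03; completed 2013-02-14, before the deadline.
Step 5: the earliest permitted date is 40 days after 2013-02-14 (when the complaint is served), i.e. 2013-03-26; done 2013-03-28 — permitted.
Step 6: the earliest permitted date is 36 days after 2013-04-29 (end of the 32-day response period, which began when a hearing date is requested on 2013-03-28), i.e. 2013-06-04; done 2013-06-06 — permitted.
Step 7: the earliest permitted date is 7 days after 2013-06-06 (when the proposed findings are lodged), i.e. 2013-06-13; done 2013-06-20 — permitted.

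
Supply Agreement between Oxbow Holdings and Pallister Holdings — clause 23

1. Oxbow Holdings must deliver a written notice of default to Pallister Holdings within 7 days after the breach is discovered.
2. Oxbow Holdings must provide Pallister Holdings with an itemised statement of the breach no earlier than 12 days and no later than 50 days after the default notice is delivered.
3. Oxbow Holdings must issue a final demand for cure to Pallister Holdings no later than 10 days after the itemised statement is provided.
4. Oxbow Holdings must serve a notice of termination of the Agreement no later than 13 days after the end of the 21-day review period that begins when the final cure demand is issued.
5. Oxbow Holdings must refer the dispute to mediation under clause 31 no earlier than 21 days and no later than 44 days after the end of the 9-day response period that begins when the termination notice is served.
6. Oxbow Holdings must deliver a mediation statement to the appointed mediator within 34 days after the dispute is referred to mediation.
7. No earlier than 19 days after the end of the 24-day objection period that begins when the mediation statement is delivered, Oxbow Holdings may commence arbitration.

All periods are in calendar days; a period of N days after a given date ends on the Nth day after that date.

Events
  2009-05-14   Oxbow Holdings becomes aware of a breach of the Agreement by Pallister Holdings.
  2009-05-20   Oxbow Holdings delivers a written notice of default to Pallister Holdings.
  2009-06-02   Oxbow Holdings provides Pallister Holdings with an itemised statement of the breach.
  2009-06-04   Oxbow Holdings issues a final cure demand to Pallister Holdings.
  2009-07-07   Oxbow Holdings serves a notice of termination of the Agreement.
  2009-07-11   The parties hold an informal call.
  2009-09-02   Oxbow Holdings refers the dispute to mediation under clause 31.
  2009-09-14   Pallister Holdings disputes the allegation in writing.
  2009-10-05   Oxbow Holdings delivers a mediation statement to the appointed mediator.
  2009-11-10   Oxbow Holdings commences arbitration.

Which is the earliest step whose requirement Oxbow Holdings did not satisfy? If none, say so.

Step 1 — counting 7 days from 2009-05-14 (when the breach is discovered) gives a deadline of 2009-05-21; completed 2009-05-20, before the deadline.
Step 2 — 12 and 50 days from 2009-05-20 (when the default notice is delivered) are 2009-06-01 and 2009-07-09 respectively; done 2009-06-02, which is between those dates.
Step 3 — counting 10 days from 2009-06-02 (when the itemised statement is provided) gives a deadline of 2009-06-12; done 2009-06-04 — timely.
Step 4 — counting 13 days from 2009-06-25 (end of the 21-day review period, which began when the final cure demand is issued on 2009-06-04) gives a deadline of 2009-07-08; done 2009-07-07 — timely.
Step 5 — 21 and 44 days from 2009-07-16 (end of the 9-day response period, which began when the termination notice is served on 2009-07-07) are 2009-08-06 and 2009-08-29 respectively; 2009-09-02 is 4 days past the end of the window.

Step 5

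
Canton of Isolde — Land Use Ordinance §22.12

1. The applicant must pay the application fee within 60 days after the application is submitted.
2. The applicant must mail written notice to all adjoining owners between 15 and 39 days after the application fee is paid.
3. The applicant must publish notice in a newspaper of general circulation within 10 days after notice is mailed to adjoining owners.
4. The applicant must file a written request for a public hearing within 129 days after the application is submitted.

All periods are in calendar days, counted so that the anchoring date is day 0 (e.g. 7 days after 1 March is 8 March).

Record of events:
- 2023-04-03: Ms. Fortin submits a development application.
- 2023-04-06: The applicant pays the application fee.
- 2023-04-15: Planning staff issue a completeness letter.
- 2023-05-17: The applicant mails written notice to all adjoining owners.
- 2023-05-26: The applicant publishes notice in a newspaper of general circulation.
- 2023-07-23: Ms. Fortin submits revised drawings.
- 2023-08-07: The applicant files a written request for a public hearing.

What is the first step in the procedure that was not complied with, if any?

Step 2

Step 1: 60 days after 2023-04-03 (when the application is submitted) is 2023-06-02; done 2023-04-06 — timely.
Step 2: the window is 15–39 days after 2023-04-06 (when the application fee is paid), so 2023-04-21 through 2023-05-15; done 2023-05-17 — 2 days after the window closed.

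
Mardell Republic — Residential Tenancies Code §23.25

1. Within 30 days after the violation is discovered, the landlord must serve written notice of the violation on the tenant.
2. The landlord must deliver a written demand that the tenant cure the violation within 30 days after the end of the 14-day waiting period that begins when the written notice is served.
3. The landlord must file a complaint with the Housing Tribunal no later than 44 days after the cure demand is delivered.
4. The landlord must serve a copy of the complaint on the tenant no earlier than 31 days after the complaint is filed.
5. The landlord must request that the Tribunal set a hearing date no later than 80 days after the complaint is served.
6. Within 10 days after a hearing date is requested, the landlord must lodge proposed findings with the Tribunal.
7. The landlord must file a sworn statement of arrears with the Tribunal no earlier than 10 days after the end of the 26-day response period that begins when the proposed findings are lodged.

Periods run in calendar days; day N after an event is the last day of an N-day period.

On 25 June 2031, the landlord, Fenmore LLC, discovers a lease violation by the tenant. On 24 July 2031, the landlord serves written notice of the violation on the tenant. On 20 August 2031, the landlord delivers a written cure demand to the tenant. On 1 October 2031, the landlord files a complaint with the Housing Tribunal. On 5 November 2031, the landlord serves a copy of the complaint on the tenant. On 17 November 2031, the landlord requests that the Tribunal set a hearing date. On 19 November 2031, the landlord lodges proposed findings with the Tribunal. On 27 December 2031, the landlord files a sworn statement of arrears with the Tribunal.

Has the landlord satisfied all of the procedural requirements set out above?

Step 1: 30 days after 25 June 2031 (when the violation is discovered) is 25 July 2031; 24 July 2031 is within that limit.
Step 2: 30 days after 7 August 2031 (end of the 14-day waiting period, which began when the written notice is served on 24 July 2031) is 6 September 2031; done 20 August 2031 — timely.
Step 3: 44 days after 20 August 2031 (when the cure demand is delivered) is 3 October 2031; completed 1 October 2031, before the deadline.
Step 4: the earliest permitted date is 31 days after 1 October 2031 (when the complaint is filed), i.e. 1 November 2031; 5 November 2031 is on or after that date.
Step 5: 80 days after 5 November 2031 (when the complaint is served) is 24 January 2032; 17 November 2031 is within that limit.
Step 6: 10 days after 17 November 2031 (when a hearing date is requested) is 27 November 2031; done 19 November 2031 — timely.
Step 7: the earliest permitted date is 10 days after 15 December 2031 (end of the 26-day response period, which began when the proposed findings are lodged on 19 November 2031), i.e. 25 December 2031; done 27 December 2031 — permitted.

Yes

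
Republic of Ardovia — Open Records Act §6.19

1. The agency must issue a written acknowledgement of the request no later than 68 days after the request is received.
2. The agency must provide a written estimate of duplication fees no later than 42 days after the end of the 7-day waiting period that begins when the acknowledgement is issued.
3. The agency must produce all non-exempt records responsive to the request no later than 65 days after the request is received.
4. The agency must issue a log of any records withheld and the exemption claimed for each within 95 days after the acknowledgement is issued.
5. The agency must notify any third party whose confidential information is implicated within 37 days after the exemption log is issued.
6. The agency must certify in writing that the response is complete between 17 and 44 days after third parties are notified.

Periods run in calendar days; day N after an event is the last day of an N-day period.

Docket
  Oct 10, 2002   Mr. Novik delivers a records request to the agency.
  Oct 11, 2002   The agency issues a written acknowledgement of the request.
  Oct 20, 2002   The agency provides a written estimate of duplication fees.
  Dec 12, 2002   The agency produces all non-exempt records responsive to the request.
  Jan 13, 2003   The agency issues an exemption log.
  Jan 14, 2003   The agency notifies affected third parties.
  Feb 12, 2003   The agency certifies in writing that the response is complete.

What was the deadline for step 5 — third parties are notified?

Feb 19, 2003

Step 5 runs from Jan 13, 2003, when the exemption log is issued. 37 days after Jan 13, 2003 is Feb 19, 2003.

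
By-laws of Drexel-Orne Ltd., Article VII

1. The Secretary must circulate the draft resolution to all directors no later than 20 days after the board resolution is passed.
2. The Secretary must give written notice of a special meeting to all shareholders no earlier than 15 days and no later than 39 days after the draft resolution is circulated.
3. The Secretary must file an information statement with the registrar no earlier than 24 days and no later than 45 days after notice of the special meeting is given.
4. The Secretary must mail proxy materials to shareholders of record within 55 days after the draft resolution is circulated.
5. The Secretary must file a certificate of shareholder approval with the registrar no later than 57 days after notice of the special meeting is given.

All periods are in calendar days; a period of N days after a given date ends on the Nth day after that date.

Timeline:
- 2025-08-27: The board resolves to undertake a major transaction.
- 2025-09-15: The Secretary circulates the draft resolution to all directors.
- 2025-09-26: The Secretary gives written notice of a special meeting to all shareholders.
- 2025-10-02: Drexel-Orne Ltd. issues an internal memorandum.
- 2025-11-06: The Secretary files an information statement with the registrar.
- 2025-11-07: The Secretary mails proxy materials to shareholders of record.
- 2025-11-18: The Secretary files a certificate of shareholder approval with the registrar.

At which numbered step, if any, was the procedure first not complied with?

Step 2

Step 1 — counting 20 days from 2025-08-27 (when the board resolution is passed) gives a deadline of 2025-09-16; completed 2025-09-15, before the deadline.
Step 2 — 15 and 39 days from 2025-09-15 (when the draft resolution is circulated) are 2025-09-30 and 2025-10-24 respectively; 2025-09-26 is 4 days too early.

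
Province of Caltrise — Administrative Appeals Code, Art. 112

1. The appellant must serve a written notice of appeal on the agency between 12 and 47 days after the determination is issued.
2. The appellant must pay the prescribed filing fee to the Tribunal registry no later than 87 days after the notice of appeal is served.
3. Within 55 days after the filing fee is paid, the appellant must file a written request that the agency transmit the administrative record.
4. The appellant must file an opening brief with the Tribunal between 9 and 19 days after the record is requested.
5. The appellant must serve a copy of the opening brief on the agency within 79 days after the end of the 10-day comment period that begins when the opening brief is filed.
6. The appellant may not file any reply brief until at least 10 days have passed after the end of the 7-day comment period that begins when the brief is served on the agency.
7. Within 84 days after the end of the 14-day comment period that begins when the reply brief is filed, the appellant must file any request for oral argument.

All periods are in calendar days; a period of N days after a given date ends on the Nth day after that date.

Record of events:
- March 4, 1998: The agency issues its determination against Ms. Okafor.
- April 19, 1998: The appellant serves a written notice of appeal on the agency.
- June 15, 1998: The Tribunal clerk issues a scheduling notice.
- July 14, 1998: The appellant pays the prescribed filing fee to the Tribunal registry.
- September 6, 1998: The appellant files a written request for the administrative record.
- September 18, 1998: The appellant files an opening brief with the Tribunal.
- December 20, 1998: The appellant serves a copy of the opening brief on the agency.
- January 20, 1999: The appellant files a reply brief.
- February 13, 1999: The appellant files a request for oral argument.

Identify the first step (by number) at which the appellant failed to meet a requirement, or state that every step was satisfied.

Step 5

Step 1 — 12 and 47 days from March 4, 1998 (when the determination is issued) are March 16, 1998 and April 20, 1998 respectively; April 19, 1998 falls inside that range.
Step 2 — counting 87 days from April 19, 1998 (when the notice of appeal is served) gives a deadline of July 15, 1998; completed July 14, 1998, before the deadline.
Step 3 — counting 55 days from July 14, 1998 (when the filing fee is paid) gives a deadline of September 7, 1998; September 6, 1998 is within that limit.
Step 4 — 9 and 19 days from September 6, 1998 (when the record is requested) are September 15, 1998 and September 25, 1998 respectively; done September 18, 1998, which is between those dates.
Step 5 — counting 79 days from September 28, 1998 (end of the 10-day comment period, which began when the opening brief is filed on September 18, 1998) gives a deadline of December 16, 1998; December 20, 1998 misses that deadline by 4 days.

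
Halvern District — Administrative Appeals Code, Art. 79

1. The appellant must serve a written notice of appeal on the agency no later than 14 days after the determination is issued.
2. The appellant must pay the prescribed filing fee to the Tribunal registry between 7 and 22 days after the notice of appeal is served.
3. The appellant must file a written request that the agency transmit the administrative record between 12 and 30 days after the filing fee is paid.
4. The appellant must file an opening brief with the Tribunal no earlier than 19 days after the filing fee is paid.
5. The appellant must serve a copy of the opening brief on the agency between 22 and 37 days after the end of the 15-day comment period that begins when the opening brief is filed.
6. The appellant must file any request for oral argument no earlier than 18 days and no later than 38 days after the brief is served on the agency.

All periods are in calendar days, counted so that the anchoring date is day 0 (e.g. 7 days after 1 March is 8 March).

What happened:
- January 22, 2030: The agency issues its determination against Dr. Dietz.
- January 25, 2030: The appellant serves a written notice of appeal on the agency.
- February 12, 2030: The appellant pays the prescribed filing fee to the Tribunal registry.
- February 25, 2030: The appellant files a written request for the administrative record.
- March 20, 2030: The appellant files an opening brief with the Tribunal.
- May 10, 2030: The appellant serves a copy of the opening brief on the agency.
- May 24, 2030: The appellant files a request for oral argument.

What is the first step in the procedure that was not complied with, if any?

Step 1 — counting 14 days from January 22, 2030 (when the determination is issued) gives a deadline of February 5, 2030; done January 25, 2030 — timely.
Step 2 — 7 and 22 days from January 25, 2030 (when the notice of appeal is served) are February 1, 2030 and February 16, 2030 respectively; February 12, 2030 falls inside that range.
Step 3 — 12 and 30 days from February 12, 2030 (when the filing fee is paid) are February 24, 2030 and March 14, 2030 respectively; February 25, 2030 falls inside that range.
Step 4 — must wait 19 days from February 12, 2030 (when the filing fee is paid), so not before March 3, 2030; March 20, 2030 is on or after that date.
Step 5 — 22 and 37 days from April 4, 2030 (end of the 15-day comment period, which began when the opening brief is filed on March 20, 2030) are April 26, 2030 and May 11, 2030 respectively; done May 10, 2030 — within the window.
Step 6 — 18 and 38 days from May 10, 2030 (when the brief is served on the agency) are May 28, 2030 and June 17, 2030 respectively; done May 24, 2030 — 4 days before the window opened.

Step 6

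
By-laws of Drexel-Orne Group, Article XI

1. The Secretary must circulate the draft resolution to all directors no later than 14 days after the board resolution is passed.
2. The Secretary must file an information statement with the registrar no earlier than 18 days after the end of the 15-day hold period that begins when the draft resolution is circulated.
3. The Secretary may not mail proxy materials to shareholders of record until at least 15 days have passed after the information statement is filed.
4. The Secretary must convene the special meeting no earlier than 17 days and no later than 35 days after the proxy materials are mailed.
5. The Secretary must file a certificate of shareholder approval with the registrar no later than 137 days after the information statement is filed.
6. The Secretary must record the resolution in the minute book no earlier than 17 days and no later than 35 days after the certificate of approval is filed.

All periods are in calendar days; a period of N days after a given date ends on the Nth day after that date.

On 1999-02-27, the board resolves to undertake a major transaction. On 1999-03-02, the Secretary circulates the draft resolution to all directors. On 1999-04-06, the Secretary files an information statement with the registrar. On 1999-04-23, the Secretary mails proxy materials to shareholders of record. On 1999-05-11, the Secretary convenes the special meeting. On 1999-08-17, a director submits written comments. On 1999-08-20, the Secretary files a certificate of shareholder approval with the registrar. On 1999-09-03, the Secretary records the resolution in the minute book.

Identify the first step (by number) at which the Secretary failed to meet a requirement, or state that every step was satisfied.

(1) due by 1999-02-27 + 14 days = 1999-03-13; done 1999-03-02 — timely.
(2) permitted from 1999-03-17 + 18 days = 1999-04-04 onward; done 1999-04-06 — permitted.
(3) permitted from 1999-04-06 + 15 days = 1999-04-21 onward; done 1999-04-23, after the minimum wait.
(4) the permitted window runs from 1999-04-23 + 17 = 1999-05-10 to 1999-04-23 + 35 = 1999-05-28; 1999-05-11 falls inside that range.
(5) due by 1999-04-06 + 137 days = 1999-08-21; done 1999-08-20 — timely.
(6) the permitted window runs from 1999-08-20 + 17 = 1999-09-06 to 1999-08-20 + 35 = 1999-09-24; done 1999-09-03 — 3 days before the window opened.

Step 6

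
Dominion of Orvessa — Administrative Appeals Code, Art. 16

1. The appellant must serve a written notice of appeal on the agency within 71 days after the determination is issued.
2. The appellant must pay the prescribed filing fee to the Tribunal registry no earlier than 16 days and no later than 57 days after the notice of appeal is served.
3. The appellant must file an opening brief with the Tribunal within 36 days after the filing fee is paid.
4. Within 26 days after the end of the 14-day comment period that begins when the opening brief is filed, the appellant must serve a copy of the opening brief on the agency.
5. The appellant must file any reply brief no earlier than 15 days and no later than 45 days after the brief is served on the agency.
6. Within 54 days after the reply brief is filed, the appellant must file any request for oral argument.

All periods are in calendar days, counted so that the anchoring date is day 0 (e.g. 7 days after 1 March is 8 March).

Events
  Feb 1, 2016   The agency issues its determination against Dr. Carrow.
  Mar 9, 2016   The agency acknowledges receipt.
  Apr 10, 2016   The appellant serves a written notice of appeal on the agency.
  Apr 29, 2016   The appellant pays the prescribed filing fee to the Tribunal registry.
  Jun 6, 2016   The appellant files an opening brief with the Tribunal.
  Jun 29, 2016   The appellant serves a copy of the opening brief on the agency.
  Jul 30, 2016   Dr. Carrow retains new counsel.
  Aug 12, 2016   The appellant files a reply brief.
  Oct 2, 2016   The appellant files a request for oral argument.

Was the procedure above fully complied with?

No

Step 1 — counting 71 days from Feb 1, 2016 (when the determination is issued) gives a deadline of Apr 12, 2016; done Apr 10, 2016 — timely.
Step 2 — 16 and 57 days from Apr 10, 2016 (when the notice of appeal is served) are Apr 26, 2016 and Jun 6, 2016 respectively; done Apr 29, 2016, which is between those dates.
Step 3 — counting 36 days from Apr 29, 2016 (when the filing fee is paid) gives a deadline of Jun 4, 2016; not done until Jun 6, 2016, 2 days after the deadline.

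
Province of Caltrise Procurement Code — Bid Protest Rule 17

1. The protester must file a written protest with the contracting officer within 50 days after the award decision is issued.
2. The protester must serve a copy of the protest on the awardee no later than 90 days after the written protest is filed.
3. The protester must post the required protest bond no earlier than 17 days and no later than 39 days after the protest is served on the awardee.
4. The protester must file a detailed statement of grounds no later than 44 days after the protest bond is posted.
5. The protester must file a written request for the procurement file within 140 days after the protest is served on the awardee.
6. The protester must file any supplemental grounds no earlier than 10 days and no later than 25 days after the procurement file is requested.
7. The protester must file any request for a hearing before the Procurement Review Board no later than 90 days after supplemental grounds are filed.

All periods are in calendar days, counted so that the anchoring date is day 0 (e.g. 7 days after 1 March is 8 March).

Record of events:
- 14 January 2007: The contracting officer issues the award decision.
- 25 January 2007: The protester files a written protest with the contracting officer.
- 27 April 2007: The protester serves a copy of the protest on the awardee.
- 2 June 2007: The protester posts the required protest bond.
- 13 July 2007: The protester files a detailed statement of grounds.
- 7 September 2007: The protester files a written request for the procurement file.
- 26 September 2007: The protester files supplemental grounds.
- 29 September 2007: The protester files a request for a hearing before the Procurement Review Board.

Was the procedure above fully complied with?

(1) due by 14 January 2007 + 50 days = 5 March 2007; completed 25 January 2007, before the deadline.
(2) due by 25 January 2007 + 90 days = 25 April 2007; not done until 27 April 2007, 2 days after the deadline.

No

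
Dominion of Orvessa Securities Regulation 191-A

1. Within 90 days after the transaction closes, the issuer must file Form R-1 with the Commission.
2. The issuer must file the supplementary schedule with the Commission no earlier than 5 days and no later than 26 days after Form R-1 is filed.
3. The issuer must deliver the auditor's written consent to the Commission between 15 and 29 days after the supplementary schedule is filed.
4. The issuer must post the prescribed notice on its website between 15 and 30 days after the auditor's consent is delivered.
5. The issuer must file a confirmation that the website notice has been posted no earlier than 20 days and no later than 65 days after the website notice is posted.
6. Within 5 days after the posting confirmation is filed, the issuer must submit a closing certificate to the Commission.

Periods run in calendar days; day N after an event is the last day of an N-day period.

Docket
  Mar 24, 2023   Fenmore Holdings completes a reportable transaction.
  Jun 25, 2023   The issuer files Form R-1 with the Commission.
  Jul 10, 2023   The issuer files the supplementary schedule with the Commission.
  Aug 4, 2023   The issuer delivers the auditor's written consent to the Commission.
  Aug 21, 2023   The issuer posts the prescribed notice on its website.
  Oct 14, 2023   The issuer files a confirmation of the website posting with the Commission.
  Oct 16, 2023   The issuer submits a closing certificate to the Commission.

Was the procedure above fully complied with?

No

(1) due by Mar 24, 2023 + 90 days = Jun 22, 2023; Jun 25, 2023 misses that deadline by 3 days.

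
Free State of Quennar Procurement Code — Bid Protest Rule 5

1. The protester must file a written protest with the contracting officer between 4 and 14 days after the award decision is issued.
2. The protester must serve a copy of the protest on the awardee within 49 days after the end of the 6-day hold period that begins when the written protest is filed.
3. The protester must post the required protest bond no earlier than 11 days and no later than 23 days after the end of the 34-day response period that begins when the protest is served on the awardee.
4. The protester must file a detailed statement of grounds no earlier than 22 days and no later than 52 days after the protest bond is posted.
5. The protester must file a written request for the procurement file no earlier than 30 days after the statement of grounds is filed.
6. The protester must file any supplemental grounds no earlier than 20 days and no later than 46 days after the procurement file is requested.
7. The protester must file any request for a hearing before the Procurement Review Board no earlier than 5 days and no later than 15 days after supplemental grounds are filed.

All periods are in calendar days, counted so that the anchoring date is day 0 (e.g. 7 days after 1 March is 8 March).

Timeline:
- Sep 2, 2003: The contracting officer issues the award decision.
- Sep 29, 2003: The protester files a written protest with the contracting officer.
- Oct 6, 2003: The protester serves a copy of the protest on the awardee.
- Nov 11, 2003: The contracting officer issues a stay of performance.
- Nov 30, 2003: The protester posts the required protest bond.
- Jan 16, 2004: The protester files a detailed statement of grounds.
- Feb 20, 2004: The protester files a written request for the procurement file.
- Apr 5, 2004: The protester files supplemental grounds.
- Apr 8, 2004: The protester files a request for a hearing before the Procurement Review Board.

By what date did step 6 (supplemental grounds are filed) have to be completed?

Step 6 runs from Feb 20, 2004, when the procurement file is requested. The window is 20–46 days after Feb 20, 2004; it closes on Apr 6, 2004.

Apr 6, 2004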